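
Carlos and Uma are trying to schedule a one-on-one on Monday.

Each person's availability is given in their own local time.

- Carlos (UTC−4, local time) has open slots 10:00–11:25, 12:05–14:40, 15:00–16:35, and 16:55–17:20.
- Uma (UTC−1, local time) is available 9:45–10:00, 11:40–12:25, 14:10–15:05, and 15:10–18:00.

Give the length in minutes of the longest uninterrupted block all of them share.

Carlos → UTC: 14:00–15:25, 16:05–18:40, 19:00–20:35, 20:55–21:20.
Uma → UTC: 10:45–11:00, 12:40–13:25, 15:10–16:05, 16:10–19:00.
Carlos ∩ Uma: 15:10–15:25, 16:10–18:40.
Common window lengths: 15, 150 min; longest is 150.

150 minutes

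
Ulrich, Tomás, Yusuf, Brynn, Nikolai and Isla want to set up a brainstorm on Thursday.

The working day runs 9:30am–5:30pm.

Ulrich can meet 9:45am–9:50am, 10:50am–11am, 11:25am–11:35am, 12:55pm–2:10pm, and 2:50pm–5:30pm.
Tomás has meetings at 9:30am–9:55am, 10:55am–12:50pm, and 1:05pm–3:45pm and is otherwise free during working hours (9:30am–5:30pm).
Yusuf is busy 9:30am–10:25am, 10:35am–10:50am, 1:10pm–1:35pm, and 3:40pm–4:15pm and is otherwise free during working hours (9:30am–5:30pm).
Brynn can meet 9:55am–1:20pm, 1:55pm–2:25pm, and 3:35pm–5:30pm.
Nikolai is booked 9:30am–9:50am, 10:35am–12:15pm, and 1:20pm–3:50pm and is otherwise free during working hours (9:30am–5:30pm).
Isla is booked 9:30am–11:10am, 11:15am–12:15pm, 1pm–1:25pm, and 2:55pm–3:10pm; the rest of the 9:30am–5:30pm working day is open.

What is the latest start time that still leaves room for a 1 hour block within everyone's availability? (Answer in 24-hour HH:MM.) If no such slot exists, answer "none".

16:30

Tomás free within 09:30–17:30: 09:55–10:55, 12:50–13:05, 15:45–17:30.
Yusuf free within 09:30–17:30: 10:25–10:35, 10:50–13:10, 13:35–15:40, 16:15–17:30.
Nikolai free within 09:30–17:30: 09:50–10:35, 12:15–13:20, 15:50–17:30.
Isla free within 09:30–17:30: 11:10–11:15, 12:15–13:00, 13:25–14:55, 15:10–17:30.
Ulrich ∩ Tomás: 10:50–10:55, 12:55–13:05, 15:45–17:30.
Ulrich ∩ Tomás ∩ Yusuf: 10:50–10:55, 12:55–13:05, 16:15–17:30.
Ulrich ∩ Tomás ∩ Yusuf ∩ Brynn: 10:50–10:55, 12:55–13:05, 16:15–17:30.
Ulrich ∩ Tomás ∩ Yusuf ∩ Brynn ∩ Nikolai: 12:55–13:05, 16:15–17:30.
Ulrich ∩ Tomás ∩ Yusuf ∩ Brynn ∩ Nikolai ∩ Isla: 12:55–13:00, 16:15–17:30.
Windows ≥ 60 min: 16:15–17:30.
Latest start in the last window 16:15–17:30 is 17:30 − 60 min = 16:30.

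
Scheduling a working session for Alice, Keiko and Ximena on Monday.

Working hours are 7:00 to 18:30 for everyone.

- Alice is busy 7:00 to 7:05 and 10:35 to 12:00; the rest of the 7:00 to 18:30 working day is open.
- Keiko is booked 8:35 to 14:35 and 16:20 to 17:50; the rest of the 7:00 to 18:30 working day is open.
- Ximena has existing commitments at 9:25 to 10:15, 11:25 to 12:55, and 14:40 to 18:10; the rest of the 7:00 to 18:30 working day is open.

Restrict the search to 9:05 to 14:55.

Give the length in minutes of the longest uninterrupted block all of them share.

Alice free within 07:00–18:30: 07:05–10:35, 12:00–18:30.
Keiko free within 07:00–18:30: 07:00–08:35, 14:35–16:20, 17:50–18:30.
Ximena free within 07:00–18:30: 07:00–09:25, 10:15–11:25, 12:55–14:40, 18:10–18:30.
Alice ∩ Keiko: 07:05–08:35, 14:35–16:20, 17:50–18:30.
Alice ∩ Keiko ∩ Ximena: 07:05–08:35, 14:35–14:40, 18:10–18:30.
Restricted to 09:05–14:55: 14:35–14:40.
Single common window of 5 minutes.

5 minutes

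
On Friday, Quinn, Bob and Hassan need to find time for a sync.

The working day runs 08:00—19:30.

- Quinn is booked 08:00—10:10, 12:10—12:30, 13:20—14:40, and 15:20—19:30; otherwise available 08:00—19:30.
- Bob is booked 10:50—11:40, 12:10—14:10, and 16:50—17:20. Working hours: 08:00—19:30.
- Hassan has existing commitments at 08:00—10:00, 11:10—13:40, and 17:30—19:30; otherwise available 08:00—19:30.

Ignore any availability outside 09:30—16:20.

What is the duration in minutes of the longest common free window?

40 minutes

Quinn free within 08:00–19:30: 10:10–12:10, 12:30–13:20, 14:40–15:20.
Bob free within 08:00–19:30: 08:00–10:50, 11:40–12:10, 14:10–16:50, 17:20–19:30.
Hassan free within 08:00–19:30: 10:00–11:10, 13:40–17:30.
Quinn ∩ Bob: 10:10–10:50, 11:40–12:10, 14:40–15:20.
Quinn ∩ Bob ∩ Hassan: 10:10–10:50, 14:40–15:20.
Restricted to 09:30–16:20: 10:10–10:50, 14:40–15:20.
Common window lengths: 40, 40 min; longest is 40.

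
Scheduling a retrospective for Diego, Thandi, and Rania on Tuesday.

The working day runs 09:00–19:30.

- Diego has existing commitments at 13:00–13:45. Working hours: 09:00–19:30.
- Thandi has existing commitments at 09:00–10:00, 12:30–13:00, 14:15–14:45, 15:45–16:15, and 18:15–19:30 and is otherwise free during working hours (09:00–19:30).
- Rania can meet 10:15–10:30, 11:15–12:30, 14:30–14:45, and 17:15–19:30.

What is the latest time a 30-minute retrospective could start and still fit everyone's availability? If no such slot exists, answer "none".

Diego free within 09:00–19:30: 09:00–13:00, 13:45–19:30.
Thandi free within 09:00–19:30: 10:00–12:30, 13:00–14:15, 14:45–15:45, 16:15–18:15.
Diego ∩ Thandi: 10:00–12:30, 13:45–14:15, 14:45–15:45, 16:15–18:15.
Diego ∩ Thandi ∩ Rania: 10:15–10:30, 11:15–12:30, 17:15–18:15.
Windows ≥ 30 min: 11:15–12:30, 17:15–18:15.
Latest start in the last window 17:15–18:15 is 18:15 − 30 min = 17:45.

17:45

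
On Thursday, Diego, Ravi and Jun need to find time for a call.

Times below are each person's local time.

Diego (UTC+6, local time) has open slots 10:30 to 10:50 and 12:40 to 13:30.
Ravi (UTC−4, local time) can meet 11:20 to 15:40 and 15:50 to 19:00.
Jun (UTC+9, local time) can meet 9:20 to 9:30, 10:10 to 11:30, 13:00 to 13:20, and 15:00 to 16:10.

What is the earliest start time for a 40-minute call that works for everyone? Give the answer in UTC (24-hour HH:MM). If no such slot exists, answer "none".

none

Diego → UTC: 04:30–04:50, 06:40–07:30.
Ravi → UTC: 15:20–19:40, 19:50–23:00.
Jun → UTC: 00:20–00:30, 01:10–02:30, 04:00–04:20, 06:00–07:10.
Diego ∩ Ravi: (none).
Diego ∩ Ravi ∩ Jun: (none).
Windows ≥ 40 min: (none).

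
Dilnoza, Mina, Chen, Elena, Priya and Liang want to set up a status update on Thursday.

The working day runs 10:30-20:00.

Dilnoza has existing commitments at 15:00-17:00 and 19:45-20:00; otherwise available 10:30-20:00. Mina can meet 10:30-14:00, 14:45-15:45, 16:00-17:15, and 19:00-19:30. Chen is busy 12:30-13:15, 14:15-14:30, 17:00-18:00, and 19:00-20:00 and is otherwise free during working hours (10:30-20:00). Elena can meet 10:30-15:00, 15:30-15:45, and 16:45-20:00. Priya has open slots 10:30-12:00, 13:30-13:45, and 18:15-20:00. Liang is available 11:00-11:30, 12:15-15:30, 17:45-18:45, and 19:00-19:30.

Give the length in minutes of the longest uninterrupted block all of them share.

30 minutes

Dilnoza free within 10:30–20:00: 10:30–15:00, 17:00–19:45.
Chen free within 10:30–20:00: 10:30–12:30, 13:15–14:15, 14:30–17:00, 18:00–19:00.
Dilnoza ∩ Mina: 10:30–14:00, 14:45–15:00, 17:00–17:15, 19:00–19:30.
Dilnoza ∩ Mina ∩ Chen: 10:30–12:30, 13:15–14:00, 14:45–15:00.
Dilnoza ∩ Mina ∩ Chen ∩ Elena: 10:30–12:30, 13:15–14:00, 14:45–15:00.
Dilnoza ∩ Mina ∩ Chen ∩ Elena ∩ Priya: 10:30–12:00, 13:30–13:45.
Dilnoza ∩ Mina ∩ Chen ∩ Elena ∩ Priya ∩ Liang: 11:00–11:30, 13:30–13:45.
Common window lengths: 30, 15 min; longest is 30.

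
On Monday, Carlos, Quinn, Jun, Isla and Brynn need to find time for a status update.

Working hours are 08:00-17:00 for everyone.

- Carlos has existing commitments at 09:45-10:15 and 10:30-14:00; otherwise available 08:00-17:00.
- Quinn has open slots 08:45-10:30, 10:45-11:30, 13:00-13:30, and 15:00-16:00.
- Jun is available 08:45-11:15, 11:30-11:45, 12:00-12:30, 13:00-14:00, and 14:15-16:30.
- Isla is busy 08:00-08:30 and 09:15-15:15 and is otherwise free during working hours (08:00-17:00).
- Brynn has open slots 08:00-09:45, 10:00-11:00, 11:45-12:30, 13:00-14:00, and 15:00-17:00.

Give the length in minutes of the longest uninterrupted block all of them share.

Carlos free within 08:00–17:00: 08:00–09:45, 10:15–10:30, 14:00–17:00.
Isla free within 08:00–17:00: 08:30–09:15, 15:15–17:00.
Carlos ∩ Quinn: 08:45–09:45, 10:15–10:30, 15:00–16:00.
Carlos ∩ Quinn ∩ Jun: 08:45–09:45, 10:15–10:30, 15:00–16:00.
Carlos ∩ Quinn ∩ Jun ∩ Isla: 08:45–09:15, 15:15–16:00.
Carlos ∩ Quinn ∩ Jun ∩ Isla ∩ Brynn: 08:45–09:15, 15:15–16:00.
Common window lengths: 30, 45 min; longest is 45.

45 minutes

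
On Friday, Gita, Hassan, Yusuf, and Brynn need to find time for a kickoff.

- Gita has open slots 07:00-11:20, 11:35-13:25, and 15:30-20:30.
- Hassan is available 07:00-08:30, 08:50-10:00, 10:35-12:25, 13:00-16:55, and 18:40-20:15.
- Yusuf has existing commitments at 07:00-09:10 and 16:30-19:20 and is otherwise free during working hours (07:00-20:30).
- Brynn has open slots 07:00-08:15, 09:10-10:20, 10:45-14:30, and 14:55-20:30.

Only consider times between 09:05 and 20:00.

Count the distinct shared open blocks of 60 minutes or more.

1

Yusuf free within 07:00–20:30: 09:10–16:30, 19:20–20:30.
Gita ∩ Hassan: 07:00–08:30, 08:50–10:00, 10:35–11:20, 11:35–12:25, 13:00–13:25, 15:30–16:55, 18:40–20:15.
Gita ∩ Hassan ∩ Yusuf: 09:10–10:00, 10:35–11:20, 11:35–12:25, 13:00–13:25, 15:30–16:30, 19:20–20:15.
Gita ∩ Hassan ∩ Yusuf ∩ Brynn: 09:10–10:00, 10:45–11:20, 11:35–12:25, 13:00–13:25, 15:30–16:30, 19:20–20:15.
Restricted to 09:05–20:00: 09:10–10:00, 10:45–11:20, 11:35–12:25, 13:00–13:25, 15:30–16:30, 19:20–20:00.
Windows ≥ 60 min: 15:30–16:30.
That's 1 window.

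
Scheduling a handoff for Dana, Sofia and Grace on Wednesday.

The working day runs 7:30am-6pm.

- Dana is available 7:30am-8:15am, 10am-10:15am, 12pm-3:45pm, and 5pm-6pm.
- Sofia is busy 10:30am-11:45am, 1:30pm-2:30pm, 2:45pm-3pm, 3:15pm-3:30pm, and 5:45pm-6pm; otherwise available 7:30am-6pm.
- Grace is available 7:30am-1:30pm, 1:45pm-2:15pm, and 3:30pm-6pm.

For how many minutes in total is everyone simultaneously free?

Sofia free within 07:30–18:00: 07:30–10:30, 11:45–13:30, 14:30–14:45, 15:00–15:15, 15:30–17:45.
Dana ∩ Sofia: 07:30–08:15, 10:00–10:15, 12:00–13:30, 14:30–14:45, 15:00–15:15, 15:30–15:45, 17:00–17:45.
Dana ∩ Sofia ∩ Grace: 07:30–08:15, 10:00–10:15, 12:00–13:30, 15:30–15:45, 17:00–17:45.
Total common minutes: 45 + 15 + 90 + 15 + 45 = 210.

210 minutes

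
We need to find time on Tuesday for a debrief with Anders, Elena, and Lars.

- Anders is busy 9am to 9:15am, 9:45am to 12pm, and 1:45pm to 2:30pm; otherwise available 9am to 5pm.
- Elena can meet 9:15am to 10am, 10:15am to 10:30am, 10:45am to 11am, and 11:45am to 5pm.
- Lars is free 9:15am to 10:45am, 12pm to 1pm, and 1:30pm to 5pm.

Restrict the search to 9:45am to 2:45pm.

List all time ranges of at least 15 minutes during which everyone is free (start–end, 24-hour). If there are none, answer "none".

Anders free within 09:00–17:00: 09:15–09:45, 12:00–13:45, 14:30–17:00.
Anders ∩ Elena: 09:15–09:45, 12:00–13:45, 14:30–17:00.
Anders ∩ Elena ∩ Lars: 09:15–09:45, 12:00–13:00, 13:30–13:45, 14:30–17:00.
Restricted to 09:45–14:45: 12:00–13:00, 13:30–13:45, 14:30–14:45.
Windows ≥ 15 min: 12:00–13:00, 13:30–13:45, 14:30–14:45.

12:00–13:00, 13:30–13:45, 14:30–14:45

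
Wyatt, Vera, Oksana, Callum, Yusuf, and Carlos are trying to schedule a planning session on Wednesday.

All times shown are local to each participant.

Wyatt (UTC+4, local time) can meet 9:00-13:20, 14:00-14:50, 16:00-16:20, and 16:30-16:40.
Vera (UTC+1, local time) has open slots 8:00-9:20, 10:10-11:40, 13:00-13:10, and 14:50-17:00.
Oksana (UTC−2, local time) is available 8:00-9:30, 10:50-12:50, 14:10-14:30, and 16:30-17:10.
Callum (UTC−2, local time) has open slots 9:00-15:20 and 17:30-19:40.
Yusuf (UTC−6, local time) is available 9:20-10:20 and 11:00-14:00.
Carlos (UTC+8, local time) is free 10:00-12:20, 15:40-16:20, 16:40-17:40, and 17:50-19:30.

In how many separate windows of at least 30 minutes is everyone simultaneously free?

Wyatt → UTC: 05:00–09:20, 10:00–10:50, 12:00–12:20, 12:30–12:40.
Vera → UTC: 07:00–08:20, 09:10–10:40, 12:00–12:10, 13:50–16:00.
Oksana → UTC: 10:00–11:30, 12:50–14:50, 16:10–16:30, 18:30–19:10.
Callum → UTC: 11:00–17:20, 19:30–21:40.
Yusuf → UTC: 15:20–16:20, 17:00–20:00.
Carlos → UTC: 02:00–04:20, 07:40–08:20, 08:40–09:40, 09:50–11:30.
Wyatt ∩ Vera: 07:00–08:20, 09:10–09:20, 10:00–10:40, 12:00–12:10.
Wyatt ∩ Vera ∩ Oksana: 10:00–10:40.
Wyatt ∩ Vera ∩ Oksana ∩ Callum: (none).
Wyatt ∩ Vera ∩ Oksana ∩ Callum ∩ Yusuf: (none).
Wyatt ∩ Vera ∩ Oksana ∩ Callum ∩ Yusuf ∩ Carlos: (none).
Windows ≥ 30 min: (none).
That's 0 windows.

0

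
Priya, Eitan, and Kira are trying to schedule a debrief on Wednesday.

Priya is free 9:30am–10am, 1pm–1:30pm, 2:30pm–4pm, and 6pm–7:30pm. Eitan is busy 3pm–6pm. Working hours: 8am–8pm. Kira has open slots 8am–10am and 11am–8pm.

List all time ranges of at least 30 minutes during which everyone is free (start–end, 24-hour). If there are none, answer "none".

09:30–10:00, 13:00–13:30, 14:30–15:00, 18:00–19:30

Eitan free within 08:00–20:00: 08:00–15:00, 18:00–20:00.
Priya ∩ Eitan: 09:30–10:00, 13:00–13:30, 14:30–15:00, 18:00–19:30.
Priya ∩ Eitan ∩ Kira: 09:30–10:00, 13:00–13:30, 14:30–15:00, 18:00–19:30.
Windows ≥ 30 min: 09:30–10:00, 13:00–13:30, 14:30–15:00, 18:00–19:30.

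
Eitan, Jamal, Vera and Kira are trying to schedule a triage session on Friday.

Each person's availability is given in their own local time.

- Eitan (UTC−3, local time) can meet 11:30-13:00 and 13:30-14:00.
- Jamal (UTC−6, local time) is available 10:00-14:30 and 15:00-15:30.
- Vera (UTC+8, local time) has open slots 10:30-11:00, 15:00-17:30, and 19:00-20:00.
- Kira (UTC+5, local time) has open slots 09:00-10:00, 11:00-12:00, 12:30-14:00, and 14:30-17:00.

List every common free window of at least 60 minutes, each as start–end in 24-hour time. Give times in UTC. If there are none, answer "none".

none

Eitan → UTC: 14:30–16:00, 16:30–17:00.
Jamal → UTC: 16:00–20:30, 21:00–21:30.
Vera → UTC: 02:30–03:00, 07:00–09:30, 11:00–12:00.
Kira → UTC: 04:00–05:00, 06:00–07:00, 07:30–09:00, 09:30–12:00.
Eitan ∩ Jamal: 16:30–17:00.
Eitan ∩ Jamal ∩ Vera: (none).
Eitan ∩ Jamal ∩ Vera ∩ Kira: (none).
Windows ≥ 60 min: (none).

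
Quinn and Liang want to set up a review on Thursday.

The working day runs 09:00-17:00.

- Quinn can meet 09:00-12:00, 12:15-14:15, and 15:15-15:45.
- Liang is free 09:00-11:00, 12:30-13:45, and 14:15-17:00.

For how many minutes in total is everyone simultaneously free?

Quinn ∩ Liang: 09:00–11:00, 12:30–13:45, 15:15–15:45.
Total common minutes: 120 + 75 + 30 = 225.

225 minutes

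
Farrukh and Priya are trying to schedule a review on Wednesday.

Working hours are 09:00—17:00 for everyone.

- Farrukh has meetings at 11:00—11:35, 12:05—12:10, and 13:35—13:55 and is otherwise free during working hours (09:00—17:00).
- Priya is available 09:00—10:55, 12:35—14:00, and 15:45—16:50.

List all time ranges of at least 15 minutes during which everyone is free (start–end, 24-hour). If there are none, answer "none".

09:00–10:55, 12:35–13:35, 15:45–16:50

Farrukh free within 09:00–17:00: 09:00–11:00, 11:35–12:05, 12:10–13:35, 13:55–17:00.
Farrukh ∩ Priya: 09:00–10:55, 12:35–13:35, 13:55–14:00, 15:45–16:50.
Windows ≥ 15 min: 09:00–10:55, 12:35–13:35, 15:45–16:50.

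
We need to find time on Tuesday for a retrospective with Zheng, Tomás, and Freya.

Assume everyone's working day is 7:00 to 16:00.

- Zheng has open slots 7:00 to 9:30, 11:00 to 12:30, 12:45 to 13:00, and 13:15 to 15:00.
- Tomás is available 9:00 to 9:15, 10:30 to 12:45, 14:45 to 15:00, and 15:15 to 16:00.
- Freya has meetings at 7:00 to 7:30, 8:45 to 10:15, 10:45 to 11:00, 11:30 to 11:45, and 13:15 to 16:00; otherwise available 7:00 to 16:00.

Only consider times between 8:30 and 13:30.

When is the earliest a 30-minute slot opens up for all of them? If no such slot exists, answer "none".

Freya free within 07:00–16:00: 07:30–08:45, 10:15–10:45, 11:00–11:30, 11:45–13:15.
Zheng ∩ Tomás: 09:00–09:15, 11:00–12:30, 14:45–15:00.
Zheng ∩ Tomás ∩ Freya: 11:00–11:30, 11:45–12:30.
Restricted to 08:30–13:30: 11:00–11:30, 11:45–12:30.
Windows ≥ 30 min: 11:00–11:30, 11:45–12:30.
Earliest such window starts at 11:00.

11:00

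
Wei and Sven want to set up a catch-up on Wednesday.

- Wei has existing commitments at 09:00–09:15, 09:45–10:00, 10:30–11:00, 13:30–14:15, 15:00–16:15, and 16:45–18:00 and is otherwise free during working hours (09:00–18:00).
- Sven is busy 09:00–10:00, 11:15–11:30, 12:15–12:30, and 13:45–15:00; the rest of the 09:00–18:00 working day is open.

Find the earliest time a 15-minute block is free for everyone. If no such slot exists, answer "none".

Wei free within 09:00–18:00: 09:15–09:45, 10:00–10:30, 11:00–13:30, 14:15–15:00, 16:15–16:45.
Sven free within 09:00–18:00: 10:00–11:15, 11:30–12:15, 12:30–13:45, 15:00–18:00.
Wei ∩ Sven: 10:00–10:30, 11:00–11:15, 11:30–12:15, 12:30–13:30, 16:15–16:45.
Windows ≥ 15 min: 10:00–10:30, 11:00–11:15, 11:30–12:15, 12:30–13:30, 16:15–16:45.
Earliest such window starts at 10:00.

10:00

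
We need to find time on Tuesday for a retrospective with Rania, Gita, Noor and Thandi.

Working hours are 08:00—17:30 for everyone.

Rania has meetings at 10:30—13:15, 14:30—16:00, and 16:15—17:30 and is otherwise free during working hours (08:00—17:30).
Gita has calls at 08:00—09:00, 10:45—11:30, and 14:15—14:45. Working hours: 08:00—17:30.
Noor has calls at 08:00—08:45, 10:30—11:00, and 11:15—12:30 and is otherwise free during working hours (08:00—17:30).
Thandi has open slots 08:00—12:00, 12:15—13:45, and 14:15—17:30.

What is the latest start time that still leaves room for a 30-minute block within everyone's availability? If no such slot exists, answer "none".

13:15

Rania free within 08:00–17:30: 08:00–10:30, 13:15–14:30, 16:00–16:15.
Gita free within 08:00–17:30: 09:00–10:45, 11:30–14:15, 14:45–17:30.
Noor free within 08:00–17:30: 08:45–10:30, 11:00–11:15, 12:30–17:30.
Rania ∩ Gita: 09:00–10:30, 13:15–14:15, 16:00–16:15.
Rania ∩ Gita ∩ Noor: 09:00–10:30, 13:15–14:15, 16:00–16:15.
Rania ∩ Gita ∩ Noor ∩ Thandi: 09:00–10:30, 13:15–13:45, 16:00–16:15.
Windows ≥ 30 min: 09:00–10:30, 13:15–13:45.
Latest start in the last window 13:15–13:45 is 13:45 − 30 min = 13:15.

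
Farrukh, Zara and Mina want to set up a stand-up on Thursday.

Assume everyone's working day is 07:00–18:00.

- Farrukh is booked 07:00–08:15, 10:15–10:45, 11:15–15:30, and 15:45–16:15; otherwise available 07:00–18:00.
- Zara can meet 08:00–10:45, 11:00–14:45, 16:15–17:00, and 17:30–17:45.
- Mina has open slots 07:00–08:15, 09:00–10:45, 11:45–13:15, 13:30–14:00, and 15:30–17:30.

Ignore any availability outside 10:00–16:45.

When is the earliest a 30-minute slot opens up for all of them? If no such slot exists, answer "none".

Farrukh free within 07:00–18:00: 08:15–10:15, 10:45–11:15, 15:30–15:45, 16:15–18:00.
Farrukh ∩ Zara: 08:15–10:15, 11:00–11:15, 16:15–17:00, 17:30–17:45.
Farrukh ∩ Zara ∩ Mina: 09:00–10:15, 16:15–17:00.
Restricted to 10:00–16:45: 10:00–10:15, 16:15–16:45.
Windows ≥ 30 min: 16:15–16:45.
Earliest such window starts at 16:15.

16:15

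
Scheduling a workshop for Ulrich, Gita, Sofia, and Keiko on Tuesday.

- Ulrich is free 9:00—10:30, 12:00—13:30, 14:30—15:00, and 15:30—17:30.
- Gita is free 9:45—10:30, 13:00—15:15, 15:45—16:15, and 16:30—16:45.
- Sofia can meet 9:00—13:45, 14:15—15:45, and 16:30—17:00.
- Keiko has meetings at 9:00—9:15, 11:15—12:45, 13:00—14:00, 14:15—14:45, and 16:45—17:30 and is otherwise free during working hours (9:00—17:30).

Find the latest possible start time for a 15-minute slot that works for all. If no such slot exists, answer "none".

Keiko free within 09:00–17:30: 09:15–11:15, 12:45–13:00, 14:00–14:15, 14:45–16:45.
Ulrich ∩ Gita: 09:45–10:30, 13:00–13:30, 14:30–15:00, 15:45–16:15, 16:30–16:45.
Ulrich ∩ Gita ∩ Sofia: 09:45–10:30, 13:00–13:30, 14:30–15:00, 16:30–16:45.
Ulrich ∩ Gita ∩ Sofia ∩ Keiko: 09:45–10:30, 14:45–15:00, 16:30–16:45.
Windows ≥ 15 min: 09:45–10:30, 14:45–15:00, 16:30–16:45.
Latest start in the last window 16:30–16:45 is 16:45 − 15 min = 16:30.

16:30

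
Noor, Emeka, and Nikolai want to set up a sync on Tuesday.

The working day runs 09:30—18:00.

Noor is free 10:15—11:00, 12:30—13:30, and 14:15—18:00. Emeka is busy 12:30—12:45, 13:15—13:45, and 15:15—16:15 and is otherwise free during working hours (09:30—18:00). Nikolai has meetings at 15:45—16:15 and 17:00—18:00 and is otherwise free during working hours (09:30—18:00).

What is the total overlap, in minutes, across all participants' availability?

180 minutes

Emeka free within 09:30–18:00: 09:30–12:30, 12:45–13:15, 13:45–15:15, 16:15–18:00.
Nikolai free within 09:30–18:00: 09:30–15:45, 16:15–17:00.
Noor ∩ Emeka: 10:15–11:00, 12:45–13:15, 14:15–15:15, 16:15–18:00.
Noor ∩ Emeka ∩ Nikolai: 10:15–11:00, 12:45–13:15, 14:15–15:15, 16:15–17:00.
Total common minutes: 45 + 30 + 60 + 45 = 180.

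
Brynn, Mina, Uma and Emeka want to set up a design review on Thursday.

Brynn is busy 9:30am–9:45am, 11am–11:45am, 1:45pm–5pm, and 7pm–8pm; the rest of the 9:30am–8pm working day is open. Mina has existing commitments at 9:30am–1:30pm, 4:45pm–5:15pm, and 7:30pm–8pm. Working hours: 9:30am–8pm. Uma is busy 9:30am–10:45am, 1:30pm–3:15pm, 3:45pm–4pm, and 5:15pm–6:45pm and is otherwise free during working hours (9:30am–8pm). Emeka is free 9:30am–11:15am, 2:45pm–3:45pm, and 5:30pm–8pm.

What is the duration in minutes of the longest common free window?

15 minutes

Brynn free within 09:30–20:00: 09:45–11:00, 11:45–13:45, 17:00–19:00.
Mina free within 09:30–20:00: 13:30–16:45, 17:15–19:30.
Uma free within 09:30–20:00: 10:45–13:30, 15:15–15:45, 16:00–17:15, 18:45–20:00.
Brynn ∩ Mina: 13:30–13:45, 17:15–19:00.
Brynn ∩ Mina ∩ Uma: 18:45–19:00.
Brynn ∩ Mina ∩ Uma ∩ Emeka: 18:45–19:00.
Single common window of 15 minutes.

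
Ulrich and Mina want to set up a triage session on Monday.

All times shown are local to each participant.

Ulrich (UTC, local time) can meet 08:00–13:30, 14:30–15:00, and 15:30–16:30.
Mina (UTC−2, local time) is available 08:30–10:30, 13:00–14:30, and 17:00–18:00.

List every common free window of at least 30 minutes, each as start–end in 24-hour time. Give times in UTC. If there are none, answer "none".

10:30–12:30, 15:30–16:30

Ulrich → UTC: 08:00–13:30, 14:30–15:00, 15:30–16:30.
Mina → UTC: 10:30–12:30, 15:00–16:30, 19:00–20:00.
Ulrich ∩ Mina: 10:30–12:30, 15:30–16:30.
Windows ≥ 30 min: 10:30–12:30, 15:30–16:30.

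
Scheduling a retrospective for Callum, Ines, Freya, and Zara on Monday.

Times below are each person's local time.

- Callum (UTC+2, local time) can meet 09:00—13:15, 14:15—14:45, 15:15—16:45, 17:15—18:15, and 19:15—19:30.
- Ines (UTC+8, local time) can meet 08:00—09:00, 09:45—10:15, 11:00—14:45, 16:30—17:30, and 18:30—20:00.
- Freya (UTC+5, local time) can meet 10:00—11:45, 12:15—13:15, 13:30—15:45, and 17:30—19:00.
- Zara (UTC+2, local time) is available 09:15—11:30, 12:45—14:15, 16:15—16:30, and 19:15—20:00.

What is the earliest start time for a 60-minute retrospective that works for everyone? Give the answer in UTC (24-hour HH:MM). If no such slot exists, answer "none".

Callum → UTC: 07:00–11:15, 12:15–12:45, 13:15–14:45, 15:15–16:15, 17:15–17:30.
Ines → UTC: 00:00–01:00, 01:45–02:15, 03:00–06:45, 08:30–09:30, 10:30–12:00.
Freya → UTC: 05:00–06:45, 07:15–08:15, 08:30–10:45, 12:30–14:00.
Zara → UTC: 07:15–09:30, 10:45–12:15, 14:15–14:30, 17:15–18:00.
Callum ∩ Ines: 08:30–09:30, 10:30–11:15.
Callum ∩ Ines ∩ Freya: 08:30–09:30, 10:30–10:45.
Callum ∩ Ines ∩ Freya ∩ Zara: 08:30–09:30.
Windows ≥ 60 min: 08:30–09:30.
Earliest such window starts at 08:30.

08:30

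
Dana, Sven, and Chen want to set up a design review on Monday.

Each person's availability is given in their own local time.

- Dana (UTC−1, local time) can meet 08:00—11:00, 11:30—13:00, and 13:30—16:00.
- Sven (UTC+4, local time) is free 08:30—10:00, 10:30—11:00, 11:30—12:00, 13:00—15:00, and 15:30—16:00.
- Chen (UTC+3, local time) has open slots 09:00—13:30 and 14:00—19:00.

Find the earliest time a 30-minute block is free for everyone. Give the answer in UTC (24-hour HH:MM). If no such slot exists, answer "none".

09:00

Dana → UTC: 09:00–12:00, 12:30–14:00, 14:30–17:00.
Sven → UTC: 04:30–06:00, 06:30–07:00, 07:30–08:00, 09:00–11:00, 11:30–12:00.
Chen → UTC: 06:00–10:30, 11:00–16:00.
Dana ∩ Sven: 09:00–11:00, 11:30–12:00.
Dana ∩ Sven ∩ Chen: 09:00–10:30, 11:30–12:00.
Windows ≥ 30 min: 09:00–10:30, 11:30–12:00.
Earliest such window starts at 09:00.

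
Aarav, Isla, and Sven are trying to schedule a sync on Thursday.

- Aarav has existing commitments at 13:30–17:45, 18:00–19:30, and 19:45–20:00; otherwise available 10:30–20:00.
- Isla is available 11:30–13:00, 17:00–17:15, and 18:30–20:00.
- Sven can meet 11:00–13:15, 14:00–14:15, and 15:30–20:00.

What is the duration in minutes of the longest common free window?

90 minutes

Aarav free within 10:30–20:00: 10:30–13:30, 17:45–18:00, 19:30–19:45.
Aarav ∩ Isla: 11:30–13:00, 19:30–19:45.
Aarav ∩ Isla ∩ Sven: 11:30–13:00, 19:30–19:45.
Common window lengths: 90, 15 min; longest is 90.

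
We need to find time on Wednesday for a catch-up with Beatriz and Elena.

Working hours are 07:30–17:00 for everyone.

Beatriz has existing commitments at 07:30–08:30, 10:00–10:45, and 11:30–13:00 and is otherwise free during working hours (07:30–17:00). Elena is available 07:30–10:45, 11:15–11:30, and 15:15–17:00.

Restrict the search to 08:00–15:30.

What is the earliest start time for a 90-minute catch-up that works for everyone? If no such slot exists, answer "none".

Beatriz free within 07:30–17:00: 08:30–10:00, 10:45–11:30, 13:00–17:00.
Beatriz ∩ Elena: 08:30–10:00, 11:15–11:30, 15:15–17:00.
Restricted to 08:00–15:30: 08:30–10:00, 11:15–11:30, 15:15–15:30.
Windows ≥ 90 min: 08:30–10:00.
Earliest such window starts at 08:30.

08:30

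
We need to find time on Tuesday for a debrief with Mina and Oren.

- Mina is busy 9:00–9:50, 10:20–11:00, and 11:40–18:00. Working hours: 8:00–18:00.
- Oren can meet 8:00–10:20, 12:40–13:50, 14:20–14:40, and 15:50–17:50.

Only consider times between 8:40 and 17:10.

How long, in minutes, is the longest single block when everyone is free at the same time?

Mina free within 08:00–18:00: 08:00–09:00, 09:50–10:20, 11:00–11:40.
Mina ∩ Oren: 08:00–09:00, 09:50–10:20.
Restricted to 08:40–17:10: 08:40–09:00, 09:50–10:20.
Common window lengths: 20, 30 min; longest is 30.

30 minutes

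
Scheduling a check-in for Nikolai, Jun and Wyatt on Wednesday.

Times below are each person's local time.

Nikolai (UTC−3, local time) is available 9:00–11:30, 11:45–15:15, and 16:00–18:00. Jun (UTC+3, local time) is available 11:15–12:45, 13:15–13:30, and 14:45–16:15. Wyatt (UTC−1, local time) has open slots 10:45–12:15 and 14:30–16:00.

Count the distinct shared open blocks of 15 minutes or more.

Nikolai → UTC: 12:00–14:30, 14:45–18:15, 19:00–21:00.
Jun → UTC: 08:15–09:45, 10:15–10:30, 11:45–13:15.
Wyatt → UTC: 11:45–13:15, 15:30–17:00.
Nikolai ∩ Jun: 12:00–13:15.
Nikolai ∩ Jun ∩ Wyatt: 12:00–13:15.
Windows ≥ 15 min: 12:00–13:15.
That's 1 window.

1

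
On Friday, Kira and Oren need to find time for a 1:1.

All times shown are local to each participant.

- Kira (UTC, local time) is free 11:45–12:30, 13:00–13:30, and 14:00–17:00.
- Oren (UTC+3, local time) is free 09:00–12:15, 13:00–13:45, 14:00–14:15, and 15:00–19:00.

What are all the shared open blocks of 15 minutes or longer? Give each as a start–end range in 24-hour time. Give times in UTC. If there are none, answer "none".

12:00–12:30, 13:00–13:30, 14:00–16:00

Kira → UTC: 11:45–12:30, 13:00–13:30, 14:00–17:00.
Oren → UTC: 06:00–09:15, 10:00–10:45, 11:00–11:15, 12:00–16:00.
Kira ∩ Oren: 12:00–12:30, 13:00–13:30, 14:00–16:00.
Windows ≥ 15 min: 12:00–12:30, 13:00–13:30, 14:00–16:00.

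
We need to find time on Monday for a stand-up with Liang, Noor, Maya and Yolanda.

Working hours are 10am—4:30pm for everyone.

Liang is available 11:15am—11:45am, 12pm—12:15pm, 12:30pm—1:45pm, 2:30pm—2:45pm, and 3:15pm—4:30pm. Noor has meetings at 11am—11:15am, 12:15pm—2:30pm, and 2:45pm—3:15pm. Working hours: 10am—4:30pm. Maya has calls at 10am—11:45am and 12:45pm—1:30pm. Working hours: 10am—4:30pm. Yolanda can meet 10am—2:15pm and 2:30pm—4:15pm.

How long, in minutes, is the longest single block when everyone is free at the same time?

60 minutes

Noor free within 10:00–16:30: 10:00–11:00, 11:15–12:15, 14:30–14:45, 15:15–16:30.
Maya free within 10:00–16:30: 11:45–12:45, 13:30–16:30.
Liang ∩ Noor: 11:15–11:45, 12:00–12:15, 14:30–14:45, 15:15–16:30.
Liang ∩ Noor ∩ Maya: 12:00–12:15, 14:30–14:45, 15:15–16:30.
Liang ∩ Noor ∩ Maya ∩ Yolanda: 12:00–12:15, 14:30–14:45, 15:15–16:15.
Common window lengths: 15, 15, 60 min; longest is 60.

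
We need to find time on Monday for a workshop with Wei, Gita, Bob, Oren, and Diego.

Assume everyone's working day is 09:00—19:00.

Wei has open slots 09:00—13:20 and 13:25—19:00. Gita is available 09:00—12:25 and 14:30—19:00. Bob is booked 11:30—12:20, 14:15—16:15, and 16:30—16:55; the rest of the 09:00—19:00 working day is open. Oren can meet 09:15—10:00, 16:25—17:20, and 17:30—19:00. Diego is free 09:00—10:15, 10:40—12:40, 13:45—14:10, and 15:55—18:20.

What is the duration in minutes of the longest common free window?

Bob free within 09:00–19:00: 09:00–11:30, 12:20–14:15, 16:15–16:30, 16:55–19:00.
Wei ∩ Gita: 09:00–12:25, 14:30–19:00.
Wei ∩ Gita ∩ Bob: 09:00–11:30, 12:20–12:25, 16:15–16:30, 16:55–19:00.
Wei ∩ Gita ∩ Bob ∩ Oren: 09:15–10:00, 16:25–16:30, 16:55–17:20, 17:30–19:00.
Wei ∩ Gita ∩ Bob ∩ Oren ∩ Diego: 09:15–10:00, 16:25–16:30, 16:55–17:20, 17:30–18:20.
Common window lengths: 45, 5, 25, 50 min; longest is 50.

50 minutes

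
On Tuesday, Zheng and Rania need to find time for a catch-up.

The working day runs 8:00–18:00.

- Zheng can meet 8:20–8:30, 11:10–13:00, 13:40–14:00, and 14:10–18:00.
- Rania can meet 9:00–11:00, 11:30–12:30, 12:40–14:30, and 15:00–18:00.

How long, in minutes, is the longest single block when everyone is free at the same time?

180 minutes

Zheng ∩ Rania: 11:30–12:30, 12:40–13:00, 13:40–14:00, 14:10–14:30, 15:00–18:00.
Common window lengths: 60, 20, 20, 20, 180 min; longest is 180.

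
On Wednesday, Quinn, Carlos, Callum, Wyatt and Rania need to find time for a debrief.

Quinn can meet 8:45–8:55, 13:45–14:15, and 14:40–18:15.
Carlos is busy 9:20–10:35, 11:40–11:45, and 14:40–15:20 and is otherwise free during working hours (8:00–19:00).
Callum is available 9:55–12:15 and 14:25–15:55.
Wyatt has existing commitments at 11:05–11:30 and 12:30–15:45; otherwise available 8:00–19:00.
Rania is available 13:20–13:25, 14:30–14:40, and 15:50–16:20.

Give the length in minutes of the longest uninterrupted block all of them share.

Carlos free within 08:00–19:00: 08:00–09:20, 10:35–11:40, 11:45–14:40, 15:20–19:00.
Wyatt free within 08:00–19:00: 08:00–11:05, 11:30–12:30, 15:45–19:00.
Quinn ∩ Carlos: 08:45–08:55, 13:45–14:15, 15:20–18:15.
Quinn ∩ Carlos ∩ Callum: 15:20–15:55.
Quinn ∩ Carlos ∩ Callum ∩ Wyatt: 15:45–15:55.
Quinn ∩ Carlos ∩ Callum ∩ Wyatt ∩ Rania: 15:50–15:55.
Single common window of 5 minutes.

5 minutes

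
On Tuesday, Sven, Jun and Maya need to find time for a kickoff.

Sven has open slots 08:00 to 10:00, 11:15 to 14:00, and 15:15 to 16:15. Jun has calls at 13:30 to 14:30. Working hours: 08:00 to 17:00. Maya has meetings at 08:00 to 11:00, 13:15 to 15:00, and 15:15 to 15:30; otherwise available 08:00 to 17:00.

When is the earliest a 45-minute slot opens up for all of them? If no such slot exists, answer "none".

Jun free within 08:00–17:00: 08:00–13:30, 14:30–17:00.
Maya free within 08:00–17:00: 11:00–13:15, 15:00–15:15, 15:30–17:00.
Sven ∩ Jun: 08:00–10:00, 11:15–13:30, 15:15–16:15.
Sven ∩ Jun ∩ Maya: 11:15–13:15, 15:30–16:15.
Windows ≥ 45 min: 11:15–13:15, 15:30–16:15.
Earliest such window starts at 11:15.

11:15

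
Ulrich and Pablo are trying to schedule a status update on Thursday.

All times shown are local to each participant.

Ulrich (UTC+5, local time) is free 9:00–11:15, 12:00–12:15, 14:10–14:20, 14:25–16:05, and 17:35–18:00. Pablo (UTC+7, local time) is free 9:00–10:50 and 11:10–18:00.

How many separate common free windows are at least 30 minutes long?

2

Ulrich → UTC: 04:00–06:15, 07:00–07:15, 09:10–09:20, 09:25–11:05, 12:35–13:00.
Pablo → UTC: 02:00–03:50, 04:10–11:00.
Ulrich ∩ Pablo: 04:10–06:15, 07:00–07:15, 09:10–09:20, 09:25–11:00.
Windows ≥ 30 min: 04:10–06:15, 09:25–11:00.
That's 2 windows.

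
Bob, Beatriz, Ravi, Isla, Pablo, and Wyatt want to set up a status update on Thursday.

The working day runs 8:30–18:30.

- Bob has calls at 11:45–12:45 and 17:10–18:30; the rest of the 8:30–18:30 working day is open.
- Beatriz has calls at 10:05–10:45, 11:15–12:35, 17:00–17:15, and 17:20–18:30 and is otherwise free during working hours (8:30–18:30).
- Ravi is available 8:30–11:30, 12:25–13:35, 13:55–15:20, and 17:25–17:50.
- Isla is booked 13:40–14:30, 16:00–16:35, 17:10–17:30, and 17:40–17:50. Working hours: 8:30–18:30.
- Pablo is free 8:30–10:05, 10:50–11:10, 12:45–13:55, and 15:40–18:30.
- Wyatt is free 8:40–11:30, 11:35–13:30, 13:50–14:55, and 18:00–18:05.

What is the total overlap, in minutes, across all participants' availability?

Bob free within 08:30–18:30: 08:30–11:45, 12:45–17:10.
Beatriz free within 08:30–18:30: 08:30–10:05, 10:45–11:15, 12:35–17:00, 17:15–17:20.
Isla free within 08:30–18:30: 08:30–13:40, 14:30–16:00, 16:35–17:10, 17:30–17:40, 17:50–18:30.
Bob ∩ Beatriz: 08:30–10:05, 10:45–11:15, 12:45–17:00.
Bob ∩ Beatriz ∩ Ravi: 08:30–10:05, 10:45–11:15, 12:45–13:35, 13:55–15:20.
Bob ∩ Beatriz ∩ Ravi ∩ Isla: 08:30–10:05, 10:45–11:15, 12:45–13:35, 14:30–15:20.
Bob ∩ Beatriz ∩ Ravi ∩ Isla ∩ Pablo: 08:30–10:05, 10:50–11:10, 12:45–13:35.
Bob ∩ Beatriz ∩ Ravi ∩ Isla ∩ Pablo ∩ Wyatt: 08:40–10:05, 10:50–11:10, 12:45–13:30.
Total common minutes: 85 + 20 + 45 = 150.

150 minutes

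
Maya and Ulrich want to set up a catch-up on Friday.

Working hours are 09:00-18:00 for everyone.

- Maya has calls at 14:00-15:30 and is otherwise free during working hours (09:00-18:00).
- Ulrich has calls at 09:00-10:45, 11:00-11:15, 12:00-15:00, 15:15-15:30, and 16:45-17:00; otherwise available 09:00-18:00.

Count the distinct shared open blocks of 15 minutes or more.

4

Maya free within 09:00–18:00: 09:00–14:00, 15:30–18:00.
Ulrich free within 09:00–18:00: 10:45–11:00, 11:15–12:00, 15:00–15:15, 15:30–16:45, 17:00–18:00.
Maya ∩ Ulrich: 10:45–11:00, 11:15–12:00, 15:30–16:45, 17:00–18:00.
Windows ≥ 15 min: 10:45–11:00, 11:15–12:00, 15:30–16:45, 17:00–18:00.
That's 4 windows.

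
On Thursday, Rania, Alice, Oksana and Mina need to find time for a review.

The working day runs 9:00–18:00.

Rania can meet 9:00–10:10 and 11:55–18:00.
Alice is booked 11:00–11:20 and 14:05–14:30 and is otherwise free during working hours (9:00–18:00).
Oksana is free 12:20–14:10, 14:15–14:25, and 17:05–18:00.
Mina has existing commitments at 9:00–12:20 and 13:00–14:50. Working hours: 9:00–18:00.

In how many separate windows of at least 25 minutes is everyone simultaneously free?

Alice free within 09:00–18:00: 09:00–11:00, 11:20–14:05, 14:30–18:00.
Mina free within 09:00–18:00: 12:20–13:00, 14:50–18:00.
Rania ∩ Alice: 09:00–10:10, 11:55–14:05, 14:30–18:00.
Rania ∩ Alice ∩ Oksana: 12:20–14:05, 17:05–18:00.
Rania ∩ Alice ∩ Oksana ∩ Mina: 12:20–13:00, 17:05–18:00.
Windows ≥ 25 min: 12:20–13:00, 17:05–18:00.
That's 2 windows.

2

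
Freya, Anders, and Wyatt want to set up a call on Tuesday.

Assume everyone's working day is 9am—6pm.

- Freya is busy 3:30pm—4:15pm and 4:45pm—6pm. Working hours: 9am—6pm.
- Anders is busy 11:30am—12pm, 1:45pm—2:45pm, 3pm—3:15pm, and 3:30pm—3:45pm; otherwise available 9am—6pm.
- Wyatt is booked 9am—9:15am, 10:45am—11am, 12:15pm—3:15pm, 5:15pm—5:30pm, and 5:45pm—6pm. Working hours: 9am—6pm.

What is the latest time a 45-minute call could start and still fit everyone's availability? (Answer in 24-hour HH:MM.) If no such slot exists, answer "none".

10:00

Freya free within 09:00–18:00: 09:00–15:30, 16:15–16:45.
Anders free within 09:00–18:00: 09:00–11:30, 12:00–13:45, 14:45–15:00, 15:15–15:30, 15:45–18:00.
Wyatt free within 09:00–18:00: 09:15–10:45, 11:00–12:15, 15:15–17:15, 17:30–17:45.
Freya ∩ Anders: 09:00–11:30, 12:00–13:45, 14:45–15:00, 15:15–15:30, 16:15–16:45.
Freya ∩ Anders ∩ Wyatt: 09:15–10:45, 11:00–11:30, 12:00–12:15, 15:15–15:30, 16:15–16:45.
Windows ≥ 45 min: 09:15–10:45.
Latest start in the last window 09:15–10:45 is 10:45 − 45 min = 10:00.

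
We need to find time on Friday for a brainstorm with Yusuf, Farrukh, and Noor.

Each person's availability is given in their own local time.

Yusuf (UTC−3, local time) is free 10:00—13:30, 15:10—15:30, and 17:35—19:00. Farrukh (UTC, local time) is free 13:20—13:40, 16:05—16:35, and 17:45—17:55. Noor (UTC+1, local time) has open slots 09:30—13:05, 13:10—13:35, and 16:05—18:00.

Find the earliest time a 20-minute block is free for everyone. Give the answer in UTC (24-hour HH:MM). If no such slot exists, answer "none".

Yusuf → UTC: 13:00–16:30, 18:10–18:30, 20:35–22:00.
Farrukh → UTC: 13:20–13:40, 16:05–16:35, 17:45–17:55.
Noor → UTC: 08:30–12:05, 12:10–12:35, 15:05–17:00.
Yusuf ∩ Farrukh: 13:20–13:40, 16:05–16:30.
Yusuf ∩ Farrukh ∩ Noor: 16:05–16:30.
Windows ≥ 20 min: 16:05–16:30.
Earliest such window starts at 16:05.

16:05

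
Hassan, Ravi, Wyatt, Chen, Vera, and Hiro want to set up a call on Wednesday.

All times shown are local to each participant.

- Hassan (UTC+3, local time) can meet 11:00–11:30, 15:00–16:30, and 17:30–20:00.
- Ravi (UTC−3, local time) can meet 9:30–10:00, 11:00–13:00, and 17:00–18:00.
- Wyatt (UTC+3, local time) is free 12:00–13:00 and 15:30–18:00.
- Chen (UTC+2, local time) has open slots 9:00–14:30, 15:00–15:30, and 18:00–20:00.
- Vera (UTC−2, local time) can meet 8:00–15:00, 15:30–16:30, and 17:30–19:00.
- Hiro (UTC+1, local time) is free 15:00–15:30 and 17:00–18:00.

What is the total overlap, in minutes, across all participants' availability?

0 minutes

Hassan → UTC: 08:00–08:30, 12:00–13:30, 14:30–17:00.
Ravi → UTC: 12:30–13:00, 14:00–16:00, 20:00–21:00.
Wyatt → UTC: 09:00–10:00, 12:30–15:00.
Chen → UTC: 07:00–12:30, 13:00–13:30, 16:00–18:00.
Vera → UTC: 10:00–17:00, 17:30–18:30, 19:30–21:00.
Hiro → UTC: 14:00–14:30, 16:00–17:00.
Hassan ∩ Ravi: 12:30–13:00, 14:30–16:00.
Hassan ∩ Ravi ∩ Wyatt: 12:30–13:00, 14:30–15:00.
Hassan ∩ Ravi ∩ Wyatt ∩ Chen: (none).
Hassan ∩ Ravi ∩ Wyatt ∩ Chen ∩ Vera: (none).
Hassan ∩ Ravi ∩ Wyatt ∩ Chen ∩ Vera ∩ Hiro: (none).
Total common minutes: 0.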